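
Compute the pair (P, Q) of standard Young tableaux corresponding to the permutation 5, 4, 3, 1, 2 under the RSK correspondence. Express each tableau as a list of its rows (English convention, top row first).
P = [[1, 2], [3], [4], [5]], Q = [[1, 5], [2], [3], [4]]

Insert each entry of the permutation into P by Schensted row insertion, recording in Q the position of each new cell.

Insert 5: appended to row 1. P = [[5]], Q = [[1]].
Insert 4: 4 bumps 5 from row 1; 5 starts row 2. P = [[4], [5]], Q = [[1], [2]].
Insert 3: 3 bumps 4 from row 1; 4 bumps 5 from row 2; 5 starts row 3. P = [[3], [4], [5]], Q = [[1], [2], [3]].
Insert 1: 1 bumps 3 from row 1; 3 bumps 4 from row 2; 4 bumps 5 from row 3; 5 starts row 4. P = [[1], [3], [4], [5]], Q = [[1], [2], [3], [4]].
Insert 2: appended to row 1. P = [[1, 2], [3], [4], [5]], Q = [[1, 5], [2], [3], [4]].

So P = [[1, 2], [3], [4], [5]], Q = [[1, 5], [2], [3], [4]].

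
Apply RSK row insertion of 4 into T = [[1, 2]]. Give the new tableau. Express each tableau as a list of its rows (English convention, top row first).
4 is larger than every entry of row 1, so it is appended to row 1. The new tableau is [[1, 2, 4]].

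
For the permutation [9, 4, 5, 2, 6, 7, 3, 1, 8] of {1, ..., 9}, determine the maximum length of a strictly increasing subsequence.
5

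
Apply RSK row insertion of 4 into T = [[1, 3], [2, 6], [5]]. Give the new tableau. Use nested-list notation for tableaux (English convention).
4 is larger than every entry of row 1, so it is appended to row 1. The new tableau is [[1, 3, 4], [2, 6], [5]].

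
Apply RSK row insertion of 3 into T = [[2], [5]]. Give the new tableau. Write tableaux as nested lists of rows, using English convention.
[[2, 3], [5]]

3 is larger than every entry of row 1, so it is appended to row 1. The new tableau is [[2, 3], [5]].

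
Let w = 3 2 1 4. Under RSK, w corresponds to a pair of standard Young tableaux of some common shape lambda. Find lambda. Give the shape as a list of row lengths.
RSK row insertion gives P = [[1, 4], [2], [3]], which has shape [2, 1, 1].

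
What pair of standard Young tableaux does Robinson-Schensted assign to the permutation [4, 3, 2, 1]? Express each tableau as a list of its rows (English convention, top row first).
Insert each entry of the permutation into P by Schensted row insertion, recording in Q the position of each new cell.

Insert 4: appended to row 1. P = [[4]].
Insert 3: 3 bumps 4 from row 1; 4 starts row 2. P = [[3], [4]].
Insert 2: 2 bumps 3 from row 1; 3 bumps 4 from row 2; 4 starts row 3. P = [[2], [3], [4]].
Insert 1: 1 bumps 2 from row 1; 2 bumps 3 from row 2; 3 bumps 4 from row 3; 4 starts row 4. P = [[1], [2], [3], [4]].

So P = [[1], [2], [3], [4]], Q = [[1], [2], [3], [4]].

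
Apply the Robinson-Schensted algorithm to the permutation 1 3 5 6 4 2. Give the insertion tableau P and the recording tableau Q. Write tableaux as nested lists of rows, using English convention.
P = [[1, 2, 4, 6], [3], [5]], Q = [[1, 2, 3, 4], [5], [6]]

Insert each entry of the permutation into P by Schensted row insertion, recording in Q the position of each new cell.

Insert 1: appended to row 1. P = [[1]].
Insert 3: appended to row 1. P = [[1, 3]].
Insert 5: appended to row 1. P = [[1, 3, 5]].
Insert 6: appended to row 1. P = [[1, 3, 5, 6]].
Insert 4: 4 bumps 5 from row 1; 5 starts row 2. P = [[1, 3, 4, 6], [5]].
Insert 2: 2 bumps 3 from row 1; 3 bumps 5 from row 2; 5 starts row 3. P = [[1, 2, 4, 6], [3], [5]].

So P = [[1, 2, 4, 6], [3], [5]], Q = [[1, 2, 3, 4], [5], [6]].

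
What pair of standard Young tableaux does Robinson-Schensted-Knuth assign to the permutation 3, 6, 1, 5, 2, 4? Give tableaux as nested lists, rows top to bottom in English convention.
P = [[1, 2, 4], [3, 5], [6]], Q = [[1, 2, 6], [3, 4], [5]]

Insert each entry of the permutation into P by Schensted row insertion, recording in Q the position of each new cell.

Insert 3: appended to row 1. P = [[3]].
Insert 6: appended to row 1. P = [[3, 6]].
Insert 1: 1 bumps 3 from row 1; 3 starts row 2. P = [[1, 6], [3]].
Insert 5: 5 bumps 6 from row 1; 6 appends to row 2. P = [[1, 5], [3, 6]].
Insert 2: 2 bumps 5 from row 1; 5 bumps 6 from row 2; 6 starts row 3. P = [[1, 2], [3, 5], [6]].
Insert 4: appended to row 1. P = [[1, 2, 4], [3, 5], [6]].

So P = [[1, 2, 4], [3, 5], [6]], Q = [[1, 2, 6], [3, 4], [5]].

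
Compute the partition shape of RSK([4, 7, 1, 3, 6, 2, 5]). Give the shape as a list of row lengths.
[3, 2, 2]

Row-insert each entry into an empty tableau.

After inserting 4: P = [[4]].
After inserting 7: P = [[4, 7]].
After inserting 1: P = [[1, 7], [4]].
After inserting 3: P = [[1, 3], [4, 7]].
After inserting 6: P = [[1, 3, 6], [4, 7]].
After inserting 2: P = [[1, 2, 6], [3, 7], [4]].
After inserting 5: P = [[1, 2, 5], [3, 6], [4, 7]].

The final insertion tableau P = [[1, 2, 5], [3, 6], [4, 7]] has shape [3, 2, 2].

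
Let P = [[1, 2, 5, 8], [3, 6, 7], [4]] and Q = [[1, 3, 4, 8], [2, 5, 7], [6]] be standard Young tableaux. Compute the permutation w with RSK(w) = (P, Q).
Reverse the RSK construction: for i from n down to 1, find the cell of Q containing i, remove the entry at that cell from P, and reverse-bump it up through P; the value ejected from row 1 is w(i).

Step i=8: Q has 8 at row 1, column 4; remove that cell from P, ejecting 8. So w(8) = 8. P is now [[1, 2, 5], [3, 6, 7], [4]].
Step i=7: Q has 7 at row 2, column 3; remove 7 from row 2 of P and reverse-bump: 7 enters row 1 and ejects 5. So w(7) = 5. P is now [[1, 2, 7], [3, 6], [4]].
Step i=6: Q has 6 at row 3, column 1; remove 4 from row 3 of P and reverse-bump: 4 enters row 2 and ejects 3; 3 enters row 1 and ejects 2. So w(6) = 2. P is now [[1, 3, 7], [4, 6]].
Step i=5: Q has 5 at row 2, column 2; remove 6 from row 2 of P and reverse-bump: 6 enters row 1 and ejects 3. So w(5) = 3. P is now [[1, 6, 7], [4]].
Step i=4: Q has 4 at row 1, column 3; remove that cell from P, ejecting 7. So w(4) = 7. P is now [[1, 6], [4]].
Step i=3: Q has 3 at row 1, column 2; remove that cell from P, ejecting 6. So w(3) = 6. P is now [[1], [4]].
Step i=2: Q has 2 at row 2, column 1; remove 4 from row 2 of P and reverse-bump: 4 enters row 1 and ejects 1. So w(2) = 1. P is now [[4]].
Step i=1: Q has 1 at row 1, column 1; remove that cell from P, ejecting 4. So w(1) = 4. P is now [].

So w = 4 1 6 7 3 2 5 8.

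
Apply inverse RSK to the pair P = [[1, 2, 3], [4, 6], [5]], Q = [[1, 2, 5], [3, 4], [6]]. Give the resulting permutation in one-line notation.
5 6 1 2 4 3

Reverse RSK: for i = n, n-1, ..., 1, locate i in Q, remove the corresponding corner cell from P, and reverse-bump its entry up through P; the value ejected from row 1 is w(i).

So w = 5 6 1 2 4 3.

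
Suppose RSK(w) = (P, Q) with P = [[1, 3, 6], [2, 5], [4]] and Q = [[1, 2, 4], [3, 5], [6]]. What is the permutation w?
4 5 2 6 3 1

Reverse RSK: for i = n, n-1, ..., 1, locate i in Q, remove the corresponding corner cell from P, and reverse-bump its entry up through P; the value ejected from row 1 is w(i).

So w = 4 5 2 6 3 1.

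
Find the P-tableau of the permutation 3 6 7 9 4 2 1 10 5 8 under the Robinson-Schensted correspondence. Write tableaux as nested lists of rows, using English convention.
Insert 3: appended to row 1. P = [[3]].
Insert 6: appended to row 1. P = [[3, 6]].
Insert 7: appended to row 1. P = [[3, 6, 7]].
Insert 9: appended to row 1. P = [[3, 6, 7, 9]].
Insert 4: 4 bumps 6 from row 1; 6 starts row 2. P = [[3, 4, 7, 9], [6]].
Insert 2: 2 bumps 3 from row 1; 3 bumps 6 from row 2; 6 starts row 3. P = [[2, 4, 7, 9], [3], [6]].
Insert 1: 1 bumps 2 from row 1; 2 bumps 3 from row 2; 3 bumps 6 from row 3; 6 starts row 4. P = [[1, 4, 7, 9], [2], [3], [6]].
Insert 10: appended to row 1. P = [[1, 4, 7, 9, 10], [2], [3], [6]].
Insert 5: 5 bumps 7 from row 1; 7 appends to row 2. P = [[1, 4, 5, 9, 10], [2, 7], [3], [6]].
Insert 8: 8 bumps 9 from row 1; 9 appends to row 2. P = [[1, 4, 5, 8, 10], [2, 7, 9], [3], [6]].

So P = [[1, 4, 5, 8, 10], [2, 7, 9], [3], [6]].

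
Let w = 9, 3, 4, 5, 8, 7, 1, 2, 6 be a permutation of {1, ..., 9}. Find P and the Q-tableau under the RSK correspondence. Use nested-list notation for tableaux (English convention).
Insert each entry of the permutation into P by Schensted row insertion, recording in Q the position of each new cell.

Insert 9: appended to row 1. P = [[9]].
Insert 3: 3 bumps 9 from row 1; 9 starts row 2. P = [[3], [9]].
Insert 4: appended to row 1. P = [[3, 4], [9]].
Insert 5: appended to row 1. P = [[3, 4, 5], [9]].
Insert 8: appended to row 1. P = [[3, 4, 5, 8], [9]].
Insert 7: 7 bumps 8 from row 1; 8 bumps 9 from row 2; 9 starts row 3. P = [[3, 4, 5, 7], [8], [9]].
Insert 1: 1 bumps 3 from row 1; 3 bumps 8 from row 2; 8 bumps 9 from row 3; 9 starts row 4. P = [[1, 4, 5, 7], [3], [8], [9]].
Insert 2: 2 bumps 4 from row 1; 4 appends to row 2. P = [[1, 2, 5, 7], [3, 4], [8], [9]].
Insert 6: 6 bumps 7 from row 1; 7 appends to row 2. P = [[1, 2, 5, 6], [3, 4, 7], [8], [9]].

So P = [[1, 2, 5, 6], [3, 4, 7], [8], [9]], Q = [[1, 3, 4, 5], [2, 8, 9], [6], [7]].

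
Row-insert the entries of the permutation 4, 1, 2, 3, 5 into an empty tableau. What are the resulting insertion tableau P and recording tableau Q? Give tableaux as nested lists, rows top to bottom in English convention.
Insert each entry of the permutation into P by Schensted row insertion, recording in Q the position of each new cell.

Insert 4: appended to row 1. P = [[4]].
Insert 1: 1 bumps 4 from row 1; 4 starts row 2. P = [[1], [4]].
Insert 2: appended to row 1. P = [[1, 2], [4]].
Insert 3: appended to row 1. P = [[1, 2, 3], [4]].
Insert 5: appended to row 1. P = [[1, 2, 3, 5], [4]].

So P = [[1, 2, 3, 5], [4]], Q = [[1, 3, 4, 5], [2]].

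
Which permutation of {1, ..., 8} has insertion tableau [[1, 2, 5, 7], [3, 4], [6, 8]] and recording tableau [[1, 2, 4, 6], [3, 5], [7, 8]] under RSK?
Reverse the RSK construction: for i from n down to 1, find the cell of Q containing i, remove the entry at that cell from P, and reverse-bump it up through P; the value ejected from row 1 is w(i).

Step i=8: Q has 8 at row 3, column 2; remove 8 from row 3 of P and reverse-bump: 8 enters row 2 and ejects 4; 4 enters row 1 and ejects 2. So w(8) = 2. P is now [[1, 4, 5, 7], [3, 8], [6]].
Step i=7: Q has 7 at row 3, column 1; remove 6 from row 3 of P and reverse-bump: 6 enters row 2 and ejects 3; 3 enters row 1 and ejects 1. So w(7) = 1. P is now [[3, 4, 5, 7], [6, 8]].
Step i=6: Q has 6 at row 1, column 4; remove that cell from P, ejecting 7. So w(6) = 7. P is now [[3, 4, 5], [6, 8]].
Step i=5: Q has 5 at row 2, column 2; remove 8 from row 2 of P and reverse-bump: 8 enters row 1 and ejects 5. So w(5) = 5. P is now [[3, 4, 8], [6]].
Step i=4: Q has 4 at row 1, column 3; remove that cell from P, ejecting 8. So w(4) = 8. P is now [[3, 4], [6]].
Step i=3: Q has 3 at row 2, column 1; remove 6 from row 2 of P and reverse-bump: 6 enters row 1 and ejects 4. So w(3) = 4. P is now [[3, 6]].
Step i=2: Q has 2 at row 1, column 2; remove that cell from P, ejecting 6. So w(2) = 6. P is now [[3]].
Step i=1: Q has 1 at row 1, column 1; remove that cell from P, ejecting 3. So w(1) = 3. P is now [].

So w = 3 6 4 8 5 7 1 2.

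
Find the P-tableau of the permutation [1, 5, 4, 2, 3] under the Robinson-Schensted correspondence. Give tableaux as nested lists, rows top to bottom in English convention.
P = [[1, 2, 3], [4], [5]]

Insert 1: appended to row 1. P = [[1]].
Insert 5: appended to row 1. P = [[1, 5]].
Insert 4: 4 bumps 5 from row 1; 5 starts row 2. P = [[1, 4], [5]].
Insert 2: 2 bumps 4 from row 1; 4 bumps 5 from row 2; 5 starts row 3. P = [[1, 2], [4], [5]].
Insert 3: appended to row 1. P = [[1, 2, 3], [4], [5]].

So P = [[1, 2, 3], [4], [5]].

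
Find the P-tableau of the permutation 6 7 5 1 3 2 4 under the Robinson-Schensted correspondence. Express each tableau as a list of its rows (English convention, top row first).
Insert 6: appended to row 1. P = [[6]].
Insert 7: appended to row 1. P = [[6, 7]].
Insert 5: 5 bumps 6 from row 1; 6 starts row 2. P = [[5, 7], [6]].
Insert 1: 1 bumps 5 from row 1; 5 bumps 6 from row 2; 6 starts row 3. P = [[1, 7], [5], [6]].
Insert 3: 3 bumps 7 from row 1; 7 appends to row 2. P = [[1, 3], [5, 7], [6]].
Insert 2: 2 bumps 3 from row 1; 3 bumps 5 from row 2; 5 bumps 6 from row 3; 6 starts row 4. P = [[1, 2], [3, 7], [5], [6]].
Insert 4: appended to row 1. P = [[1, 2, 4], [3, 7], [5], [6]].

So P = [[1, 2, 4], [3, 7], [5], [6]].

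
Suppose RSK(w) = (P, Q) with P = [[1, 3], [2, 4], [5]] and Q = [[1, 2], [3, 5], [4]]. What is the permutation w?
2 5 4 1 3

Reverse the RSK construction: for i from n down to 1, find the cell of Q containing i, remove the entry at that cell from P, and reverse-bump it up through P; the value ejected from row 1 is w(i).

Step i=5: Q has 5 at row 2, column 2; remove 4 from row 2 of P and reverse-bump: 4 enters row 1 and ejects 3. So w(5) = 3. P is now [[1, 4], [2], [5]].
Step i=4: Q has 4 at row 3, column 1; remove 5 from row 3 of P and reverse-bump: 5 enters row 2 and ejects 2; 2 enters row 1 and ejects 1. So w(4) = 1. P is now [[2, 4], [5]].
Step i=3: Q has 3 at row 2, column 1; remove 5 from row 2 of P and reverse-bump: 5 enters row 1 and ejects 4. So w(3) = 4. P is now [[2, 5]].
Step i=2: Q has 2 at row 1, column 2; remove that cell from P, ejecting 5. So w(2) = 5. P is now [[2]].
Step i=1: Q has 1 at row 1, column 1; remove that cell from P, ejecting 2. So w(1) = 2. P is now [].

So w = 2 5 4 1 3.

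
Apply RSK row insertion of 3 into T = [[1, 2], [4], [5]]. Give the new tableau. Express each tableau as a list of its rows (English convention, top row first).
[[1, 2, 3], [4], [5]]

3 is larger than every entry of row 1, so it is appended to row 1. The new tableau is [[1, 2, 3], [4], [5]].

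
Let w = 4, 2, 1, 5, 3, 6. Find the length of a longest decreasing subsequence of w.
3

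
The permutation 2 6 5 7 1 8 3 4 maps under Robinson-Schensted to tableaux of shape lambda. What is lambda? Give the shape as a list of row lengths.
Row-insert each entry into an empty tableau.

After inserting 2: P = [[2]].
After inserting 6: P = [[2, 6]].
After inserting 5: P = [[2, 5], [6]].
After inserting 7: P = [[2, 5, 7], [6]].
After inserting 1: P = [[1, 5, 7], [2], [6]].
After inserting 8: P = [[1, 5, 7, 8], [2], [6]].
After inserting 3: P = [[1, 3, 7, 8], [2, 5], [6]].
After inserting 4: P = [[1, 3, 4, 8], [2, 5, 7], [6]].

The final insertion tableau P = [[1, 3, 4, 8], [2, 5, 7], [6]] has shape [4, 3, 1].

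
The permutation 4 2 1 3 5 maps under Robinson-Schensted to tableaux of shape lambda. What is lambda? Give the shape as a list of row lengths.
[3, 1, 1]

Row-insert each entry into an empty tableau.

After inserting 4: P = [[4]].
After inserting 2: P = [[2], [4]].
After inserting 1: P = [[1], [2], [4]].
After inserting 3: P = [[1, 3], [2], [4]].
After inserting 5: P = [[1, 3, 5], [2], [4]].

The final insertion tableau P = [[1, 3, 5], [2], [4]] has shape [3, 1, 1].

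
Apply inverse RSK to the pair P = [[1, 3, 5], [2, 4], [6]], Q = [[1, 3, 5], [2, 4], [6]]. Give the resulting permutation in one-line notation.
2 1 6 4 5 3

Reverse RSK: for i = n, n-1, ..., 1, locate i in Q, remove the corresponding corner cell from P, and reverse-bump its entry up through P; the value ejected from row 1 is w(i).

So w = 2 1 6 4 5 3.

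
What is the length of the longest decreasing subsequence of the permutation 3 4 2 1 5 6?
3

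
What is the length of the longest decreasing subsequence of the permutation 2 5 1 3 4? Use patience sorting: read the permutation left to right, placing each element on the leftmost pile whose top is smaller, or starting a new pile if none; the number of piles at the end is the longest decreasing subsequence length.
2: new pile. tops = [2]
5: onto pile 1 (replacing 2). tops = [5]
1: new pile. tops = [5, 1]
3: onto pile 2 (replacing 1). tops = [5, 3]
4: onto pile 2 (replacing 3). tops = [5, 4]

2 piles, so the longest decreasing subsequence has length 2.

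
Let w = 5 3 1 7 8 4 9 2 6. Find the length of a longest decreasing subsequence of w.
3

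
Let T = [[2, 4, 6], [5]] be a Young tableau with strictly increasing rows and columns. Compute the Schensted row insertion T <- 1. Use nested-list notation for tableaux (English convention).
[[1, 4, 6], [2], [5]]

In row 1, 1 replaces 2 (the leftmost entry greater than 1); 2 is bumped to row 2. In row 2, 2 replaces 5 (the leftmost entry greater than 2); 5 is bumped to row 3. 5 starts a new row 3. The new tableau is [[1, 4, 6], [2], [5]].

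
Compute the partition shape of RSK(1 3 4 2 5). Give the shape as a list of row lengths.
[4, 1]

Row-insert each entry into an empty tableau.

After inserting 1: P = [[1]].
After inserting 3: P = [[1, 3]].
After inserting 4: P = [[1, 3, 4]].
After inserting 2: P = [[1, 2, 4], [3]].
After inserting 5: P = [[1, 2, 4, 5], [3]].

The final insertion tableau P = [[1, 2, 4, 5], [3]] has shape [4, 1].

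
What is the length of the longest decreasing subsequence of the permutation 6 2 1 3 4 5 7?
3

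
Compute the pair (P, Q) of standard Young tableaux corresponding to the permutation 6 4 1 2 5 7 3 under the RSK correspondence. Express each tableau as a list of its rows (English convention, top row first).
P = [[1, 2, 3, 7], [4, 5], [6]], Q = [[1, 4, 5, 6], [2, 7], [3]]

Insert each entry of the permutation into P by Schensted row insertion, recording in Q the position of each new cell.

Insert 6: appended to row 1. P = [[6]].
Insert 4: 4 bumps 6 from row 1; 6 starts row 2. P = [[4], [6]].
Insert 1: 1 bumps 4 from row 1; 4 bumps 6 from row 2; 6 starts row 3. P = [[1], [4], [6]].
Insert 2: appended to row 1. P = [[1, 2], [4], [6]].
Insert 5: appended to row 1. P = [[1, 2, 5], [4], [6]].
Insert 7: appended to row 1. P = [[1, 2, 5, 7], [4], [6]].
Insert 3: 3 bumps 5 from row 1; 5 appends to row 2. P = [[1, 2, 3, 7], [4, 5], [6]].

So P = [[1, 2, 3, 7], [4, 5], [6]], Q = [[1, 4, 5, 6], [2, 7], [3]].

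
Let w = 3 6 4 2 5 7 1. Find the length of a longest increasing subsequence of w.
4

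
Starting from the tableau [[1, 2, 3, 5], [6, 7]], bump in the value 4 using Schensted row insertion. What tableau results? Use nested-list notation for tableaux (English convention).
In row 1, 4 replaces 5 (the leftmost entry greater than 4); 5 is bumped to row 2. In row 2, 5 replaces 6 (the leftmost entry greater than 5); 6 is bumped to row 3. 6 starts a new row 3. The new tableau is [[1, 2, 3, 4], [5, 7], [6]].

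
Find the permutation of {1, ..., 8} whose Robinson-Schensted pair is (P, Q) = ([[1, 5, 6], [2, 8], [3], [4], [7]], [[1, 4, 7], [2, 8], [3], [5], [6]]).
Reverse RSK: for i = n, n-1, ..., 1, locate i in Q, remove the corresponding corner cell from P, and reverse-bump its entry up through P; the value ejected from row 1 is w(i).

So w = 7 4 3 5 2 1 8 6.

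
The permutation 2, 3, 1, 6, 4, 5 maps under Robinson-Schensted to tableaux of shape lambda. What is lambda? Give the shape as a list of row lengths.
[4, 2]

Row-insert each entry into an empty tableau.

After inserting 2: P = [[2]].
After inserting 3: P = [[2, 3]].
After inserting 1: P = [[1, 3], [2]].
After inserting 6: P = [[1, 3, 6], [2]].
After inserting 4: P = [[1, 3, 4], [2, 6]].
After inserting 5: P = [[1, 3, 4, 5], [2, 6]].

The final insertion tableau P = [[1, 3, 4, 5], [2, 6]] has shape [4, 2].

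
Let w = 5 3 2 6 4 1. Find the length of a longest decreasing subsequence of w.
4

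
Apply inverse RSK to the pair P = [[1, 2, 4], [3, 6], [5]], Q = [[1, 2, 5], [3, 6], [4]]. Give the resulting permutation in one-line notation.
Reverse the RSK construction: for i from n down to 1, find the cell of Q containing i, remove the entry at that cell from P, and reverse-bump it up through P; the value ejected from row 1 is w(i).

Step i=6: Q has 6 at row 2, column 2; remove 6 from row 2 of P and reverse-bump: 6 enters row 1 and ejects 4. So w(6) = 4. P is now [[1, 2, 6], [3], [5]].
Step i=5: Q has 5 at row 1, column 3; remove that cell from P, ejecting 6. So w(5) = 6. P is now [[1, 2], [3], [5]].
Step i=4: Q has 4 at row 3, column 1; remove 5 from row 3 of P and reverse-bump: 5 enters row 2 and ejects 3; 3 enters row 1 and ejects 2. So w(4) = 2. P is now [[1, 3], [5]].
Step i=3: Q has 3 at row 2, column 1; remove 5 from row 2 of P and reverse-bump: 5 enters row 1 and ejects 3. So w(3) = 3. P is now [[1, 5]].
Step i=2: Q has 2 at row 1, column 2; remove that cell from P, ejecting 5. So w(2) = 5. P is now [[1]].
Step i=1: Q has 1 at row 1, column 1; remove that cell from P, ejecting 1. So w(1) = 1. P is now [].

So w = 1 5 3 2 6 4.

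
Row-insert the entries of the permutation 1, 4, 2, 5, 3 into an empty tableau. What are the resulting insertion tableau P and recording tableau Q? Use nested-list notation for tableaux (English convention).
P = [[1, 2, 3], [4, 5]], Q = [[1, 2, 4], [3, 5]]

Insert each entry of the permutation into P by Schensted row insertion, recording in Q the position of each new cell.

Insert 1: appended to row 1. P = [[1]].
Insert 4: appended to row 1. P = [[1, 4]].
Insert 2: 2 bumps 4 from row 1; 4 starts row 2. P = [[1, 2], [4]].
Insert 5: appended to row 1. P = [[1, 2, 5], [4]].
Insert 3: 3 bumps 5 from row 1; 5 appends to row 2. P = [[1, 2, 3], [4, 5]].

So P = [[1, 2, 3], [4, 5]], Q = [[1, 2, 4], [3, 5]].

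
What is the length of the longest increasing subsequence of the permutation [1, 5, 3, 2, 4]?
3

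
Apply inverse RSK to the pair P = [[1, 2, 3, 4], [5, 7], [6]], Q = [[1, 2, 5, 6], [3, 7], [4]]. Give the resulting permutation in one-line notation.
1 6 5 2 3 7 4

Reverse the RSK construction: for i from n down to 1, find the cell of Q containing i, remove the entry at that cell from P, and reverse-bump it up through P; the value ejected from row 1 is w(i).

Step i=7: Q has 7 at row 2, column 2; remove 7 from row 2 of P and reverse-bump: 7 enters row 1 and ejects 4. So w(7) = 4. P is now [[1, 2, 3, 7], [5], [6]].
Step i=6: Q has 6 at row 1, column 4; remove that cell from P, ejecting 7. So w(6) = 7. P is now [[1, 2, 3], [5], [6]].
Step i=5: Q has 5 at row 1, column 3; remove that cell from P, ejecting 3. So w(5) = 3. P is now [[1, 2], [5], [6]].
Step i=4: Q has 4 at row 3, column 1; remove 6 from row 3 of P and reverse-bump: 6 enters row 2 and ejects 5; 5 enters row 1 and ejects 2. So w(4) = 2. P is now [[1, 5], [6]].
Step i=3: Q has 3 at row 2, column 1; remove 6 from row 2 of P and reverse-bump: 6 enters row 1 and ejects 5. So w(3) = 5. P is now [[1, 6]].
Step i=2: Q has 2 at row 1, column 2; remove that cell from P, ejecting 6. So w(2) = 6. P is now [[1]].
Step i=1: Q has 1 at row 1, column 1; remove that cell from P, ejecting 1. So w(1) = 1. P is now [].

So w = 1 6 5 2 3 7 4.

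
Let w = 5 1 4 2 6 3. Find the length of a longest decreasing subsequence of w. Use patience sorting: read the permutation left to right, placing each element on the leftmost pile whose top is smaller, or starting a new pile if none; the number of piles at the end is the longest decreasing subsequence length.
5: new pile. tops = [5]
1: new pile. tops = [5, 1]
4: onto pile 2 (replacing 1). tops = [5, 4]
2: new pile. tops = [5, 4, 2]
6: onto pile 1 (replacing 5). tops = [6, 4, 2]
3: onto pile 3 (replacing 2). tops = [6, 4, 3]

3 piles, so the longest decreasing subsequence has length 3.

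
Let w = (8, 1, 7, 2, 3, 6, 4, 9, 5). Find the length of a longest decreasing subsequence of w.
4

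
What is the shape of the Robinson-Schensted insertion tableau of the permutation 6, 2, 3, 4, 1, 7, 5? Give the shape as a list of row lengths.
[4, 2, 1]

Row-insert each entry into an empty tableau.

After inserting 6: P = [[6]].
After inserting 2: P = [[2], [6]].
After inserting 3: P = [[2, 3], [6]].
After inserting 4: P = [[2, 3, 4], [6]].
After inserting 1: P = [[1, 3, 4], [2], [6]].
After inserting 7: P = [[1, 3, 4, 7], [2], [6]].
After inserting 5: P = [[1, 3, 4, 5], [2, 7], [6]].

The final insertion tableau P = [[1, 3, 4, 5], [2, 7], [6]] has shape [4, 2, 1].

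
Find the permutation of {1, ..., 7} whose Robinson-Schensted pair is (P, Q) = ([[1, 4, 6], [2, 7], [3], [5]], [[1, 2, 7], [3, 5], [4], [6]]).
5 7 3 2 4 1 6

Reverse the RSK construction: for i from n down to 1, find the cell of Q containing i, remove the entry at that cell from P, and reverse-bump it up through P; the value ejected from row 1 is w(i).

Step i=7: Q has 7 at row 1, column 3; remove that cell from P, ejecting 6. So w(7) = 6. P is now [[1, 4], [2, 7], [3], [5]].
Step i=6: Q has 6 at row 4, column 1; remove 5 from row 4 of P and reverse-bump: 5 enters row 3 and ejects 3; 3 enters row 2 and ejects 2; 2 enters row 1 and ejects 1. So w(6) = 1. P is now [[2, 4], [3, 7], [5]].
Step i=5: Q has 5 at row 2, column 2; remove 7 from row 2 of P and reverse-bump: 7 enters row 1 and ejects 4. So w(5) = 4. P is now [[2, 7], [3], [5]].
Step i=4: Q has 4 at row 3, column 1; remove 5 from row 3 of P and reverse-bump: 5 enters row 2 and ejects 3; 3 enters row 1 and ejects 2. So w(4) = 2. P is now [[3, 7], [5]].
Step i=3: Q has 3 at row 2, column 1; remove 5 from row 2 of P and reverse-bump: 5 enters row 1 and ejects 3. So w(3) = 3. P is now [[5, 7]].
Step i=2: Q has 2 at row 1, column 2; remove that cell from P, ejecting 7. So w(2) = 7. P is now [[5]].
Step i=1: Q has 1 at row 1, column 1; remove that cell from P, ejecting 5. So w(1) = 5. P is now [].

So w = 5 7 3 2 4 1 6.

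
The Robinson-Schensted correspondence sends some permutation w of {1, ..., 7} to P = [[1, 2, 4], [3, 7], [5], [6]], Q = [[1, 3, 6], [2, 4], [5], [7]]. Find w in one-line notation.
6 1 7 5 3 4 2

Reverse the RSK construction: for i from n down to 1, find the cell of Q containing i, remove the entry at that cell from P, and reverse-bump it up through P; the value ejected from row 1 is w(i).

Step i=7: Q has 7 at row 4, column 1; remove 6 from row 4 of P and reverse-bump: 6 enters row 3 and ejects 5; 5 enters row 2 and ejects 3; 3 enters row 1 and ejects 2. So w(7) = 2. P is now [[1, 3, 4], [5, 7], [6]].
Step i=6: Q has 6 at row 1, column 3; remove that cell from P, ejecting 4. So w(6) = 4. P is now [[1, 3], [5, 7], [6]].
Step i=5: Q has 5 at row 3, column 1; remove 6 from row 3 of P and reverse-bump: 6 enters row 2 and ejects 5; 5 enters row 1 and ejects 3. So w(5) = 3. P is now [[1, 5], [6, 7]].
Step i=4: Q has 4 at row 2, column 2; remove 7 from row 2 of P and reverse-bump: 7 enters row 1 and ejects 5. So w(4) = 5. P is now [[1, 7], [6]].
Step i=3: Q has 3 at row 1, column 2; remove that cell from P, ejecting 7. So w(3) = 7. P is now [[1], [6]].
Step i=2: Q has 2 at row 2, column 1; remove 6 from row 2 of P and reverse-bump: 6 enters row 1 and ejects 1. So w(2) = 1. P is now [[6]].
Step i=1: Q has 1 at row 1, column 1; remove that cell from P, ejecting 6. So w(1) = 6. P is now [].

So w = 6 1 7 5 3 4 2.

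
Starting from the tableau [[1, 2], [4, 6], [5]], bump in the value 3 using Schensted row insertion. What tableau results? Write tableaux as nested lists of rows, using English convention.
3 is larger than every entry of row 1, so it is appended to row 1. The new tableau is [[1, 2, 3], [4, 6], [5]].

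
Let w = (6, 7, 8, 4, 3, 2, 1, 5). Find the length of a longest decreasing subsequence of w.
5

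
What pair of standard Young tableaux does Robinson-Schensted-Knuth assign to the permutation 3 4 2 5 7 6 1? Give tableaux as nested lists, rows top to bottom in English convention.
P = [[1, 4, 5, 6], [2, 7], [3]], Q = [[1, 2, 4, 5], [3, 6], [7]]

Insert each entry of the permutation into P by Schensted row insertion, recording in Q the position of each new cell.

Insert 3: appended to row 1. P = [[3]].
Insert 4: appended to row 1. P = [[3, 4]].
Insert 2: 2 bumps 3 from row 1; 3 starts row 2. P = [[2, 4], [3]].
Insert 5: appended to row 1. P = [[2, 4, 5], [3]].
Insert 7: appended to row 1. P = [[2, 4, 5, 7], [3]].
Insert 6: 6 bumps 7 from row 1; 7 appends to row 2. P = [[2, 4, 5, 6], [3, 7]].
Insert 1: 1 bumps 2 from row 1; 2 bumps 3 from row 2; 3 starts row 3. P = [[1, 4, 5, 6], [2, 7], [3]].

So P = [[1, 4, 5, 6], [2, 7], [3]], Q = [[1, 2, 4, 5], [3, 6], [7]].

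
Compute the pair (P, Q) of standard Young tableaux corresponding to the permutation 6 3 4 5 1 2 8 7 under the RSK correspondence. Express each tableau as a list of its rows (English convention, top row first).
Insert each entry of the permutation into P by Schensted row insertion, recording in Q the position of each new cell.

After inserting 6: P = [[6]].
After inserting 3: P = [[3], [6]].
After inserting 4: P = [[3, 4], [6]].
After inserting 5: P = [[3, 4, 5], [6]].
After inserting 1: P = [[1, 4, 5], [3], [6]].
After inserting 2: P = [[1, 2, 5], [3, 4], [6]].
After inserting 8: P = [[1, 2, 5, 8], [3, 4], [6]].
After inserting 7: P = [[1, 2, 5, 7], [3, 4, 8], [6]].

So P = [[1, 2, 5, 7], [3, 4, 8], [6]], Q = [[1, 3, 4, 7], [2, 6, 8], [5]].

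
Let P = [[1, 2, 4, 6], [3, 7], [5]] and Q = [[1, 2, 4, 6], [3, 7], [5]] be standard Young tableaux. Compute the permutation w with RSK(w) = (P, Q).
1 5 3 4 2 7 6

Reverse the RSK construction: for i from n down to 1, find the cell of Q containing i, remove the entry at that cell from P, and reverse-bump it up through P; the value ejected from row 1 is w(i).

Step i=7: Q has 7 at row 2, column 2; remove 7 from row 2 of P and reverse-bump: 7 enters row 1 and ejects 6. So w(7) = 6. P is now [[1, 2, 4, 7], [3], [5]].
Step i=6: Q has 6 at row 1, column 4; remove that cell from P, ejecting 7. So w(6) = 7. P is now [[1, 2, 4], [3], [5]].
Step i=5: Q has 5 at row 3, column 1; remove 5 from row 3 of P and reverse-bump: 5 enters row 2 and ejects 3; 3 enters row 1 and ejects 2. So w(5) = 2. P is now [[1, 3, 4], [5]].
Step i=4: Q has 4 at row 1, column 3; remove that cell from P, ejecting 4. So w(4) = 4. P is now [[1, 3], [5]].
Step i=3: Q has 3 at row 2, column 1; remove 5 from row 2 of P and reverse-bump: 5 enters row 1 and ejects 3. So w(3) = 3. P is now [[1, 5]].
Step i=2: Q has 2 at row 1, column 2; remove that cell from P, ejecting 5. So w(2) = 5. P is now [[1]].
Step i=1: Q has 1 at row 1, column 1; remove that cell from P, ejecting 1. So w(1) = 1. P is now [].

So w = 1 5 3 4 2 7 6.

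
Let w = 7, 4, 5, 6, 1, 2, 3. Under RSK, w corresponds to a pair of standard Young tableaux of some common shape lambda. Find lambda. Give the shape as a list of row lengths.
[3, 3, 1]

Row-insert each entry into an empty tableau.

After inserting 7: P = [[7]].
After inserting 4: P = [[4], [7]].
After inserting 5: P = [[4, 5], [7]].
After inserting 6: P = [[4, 5, 6], [7]].
After inserting 1: P = [[1, 5, 6], [4], [7]].
After inserting 2: P = [[1, 2, 6], [4, 5], [7]].
After inserting 3: P = [[1, 2, 3], [4, 5, 6], [7]].

The final insertion tableau P = [[1, 2, 3], [4, 5, 6], [7]] has shape [3, 3, 1].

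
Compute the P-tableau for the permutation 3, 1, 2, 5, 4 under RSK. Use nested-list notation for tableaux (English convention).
Insert 3: appended to row 1. P = [[3]].
Insert 1: 1 bumps 3 from row 1; 3 starts row 2. P = [[1], [3]].
Insert 2: appended to row 1. P = [[1, 2], [3]].
Insert 5: appended to row 1. P = [[1, 2, 5], [3]].
Insert 4: 4 bumps 5 from row 1; 5 appends to row 2. P = [[1, 2, 4], [3, 5]].

So P = [[1, 2, 4], [3, 5]].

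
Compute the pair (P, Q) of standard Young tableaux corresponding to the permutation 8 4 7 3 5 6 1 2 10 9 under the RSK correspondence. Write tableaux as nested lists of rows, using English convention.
P = [[1, 2, 6, 9], [3, 5, 10], [4, 7], [8]], Q = [[1, 3, 6, 9], [2, 5, 10], [4, 8], [7]]

Insert each entry of the permutation into P by Schensted row insertion, recording in Q the position of each new cell.

Insert 8: appended to row 1. P = [[8]], Q = [[1]].
Insert 4: 4 bumps 8 from row 1; 8 starts row 2. P = [[4], [8]], Q = [[1], [2]].
Insert 7: appended to row 1. P = [[4, 7], [8]], Q = [[1, 3], [2]].
Insert 3: 3 bumps 4 from row 1; 4 bumps 8 from row 2; 8 starts row 3. P = [[3, 7], [4], [8]], Q = [[1, 3], [2], [4]].
Insert 5: 5 bumps 7 from row 1; 7 appends to row 2. P = [[3, 5], [4, 7], [8]], Q = [[1, 3], [2, 5], [4]].
Insert 6: appended to row 1. P = [[3, 5, 6], [4, 7], [8]], Q = [[1, 3, 6], [2, 5], [4]].
Insert 1: 1 bumps 3 from row 1; 3 bumps 4 from row 2; 4 bumps 8 from row 3; 8 starts row 4. P = [[1, 5, 6], [3, 7], [4], [8]], Q = [[1, 3, 6], [2, 5], [4], [7]].
Insert 2: 2 bumps 5 from row 1; 5 bumps 7 from row 2; 7 appends to row 3. P = [[1, 2, 6], [3, 5], [4, 7], [8]], Q = [[1, 3, 6], [2, 5], [4, 8], [7]].
Insert 10: appended to row 1. P = [[1, 2, 6, 10], [3, 5], [4, 7], [8]], Q = [[1, 3, 6, 9], [2, 5], [4, 8], [7]].
Insert 9: 9 bumps 10 from row 1; 10 appends to row 2. P = [[1, 2, 6, 9], [3, 5, 10], [4, 7], [8]], Q = [[1, 3, 6, 9], [2, 5, 10], [4, 8], [7]].

So P = [[1, 2, 6, 9], [3, 5, 10], [4, 7], [8]], Q = [[1, 3, 6, 9], [2, 5, 10], [4, 8], [7]].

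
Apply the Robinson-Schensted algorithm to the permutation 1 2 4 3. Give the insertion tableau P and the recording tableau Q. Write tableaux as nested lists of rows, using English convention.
Insert each entry of the permutation into P by Schensted row insertion, recording in Q the position of each new cell.

After inserting 1: P = [[1]].
After inserting 2: P = [[1, 2]].
After inserting 4: P = [[1, 2, 4]].
After inserting 3: P = [[1, 2, 3], [4]].

So P = [[1, 2, 3], [4]], Q = [[1, 2, 3], [4]].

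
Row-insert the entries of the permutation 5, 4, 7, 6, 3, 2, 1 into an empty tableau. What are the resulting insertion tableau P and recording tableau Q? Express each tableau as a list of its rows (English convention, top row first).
Insert each entry of the permutation into P by Schensted row insertion, recording in Q the position of each new cell.

Insert 5: appended to row 1. P = [[5]], Q = [[1]].
Insert 4: 4 bumps 5 from row 1; 5 starts row 2. P = [[4], [5]], Q = [[1], [2]].
Insert 7: appended to row 1. P = [[4, 7], [5]], Q = [[1, 3], [2]].
Insert 6: 6 bumps 7 from row 1; 7 appends to row 2. P = [[4, 6], [5, 7]], Q = [[1, 3], [2, 4]].
Insert 3: 3 bumps 4 from row 1; 4 bumps 5 from row 2; 5 starts row 3. P = [[3, 6], [4, 7], [5]], Q = [[1, 3], [2, 4], [5]].
Insert 2: 2 bumps 3 from row 1; 3 bumps 4 from row 2; 4 bumps 5 from row 3; 5 starts row 4. P = [[2, 6], [3, 7], [4], [5]], Q = [[1, 3], [2, 4], [5], [6]].
Insert 1: 1 bumps 2 from row 1; 2 bumps 3 from row 2; 3 bumps 4 from row 3; 4 bumps 5 from row 4; 5 starts row 5. P = [[1, 6], [2, 7], [3], [4], [5]], Q = [[1, 3], [2, 4], [5], [6], [7]].

So P = [[1, 6], [2, 7], [3], [4], [5]], Q = [[1, 3], [2, 4], [5], [6], [7]].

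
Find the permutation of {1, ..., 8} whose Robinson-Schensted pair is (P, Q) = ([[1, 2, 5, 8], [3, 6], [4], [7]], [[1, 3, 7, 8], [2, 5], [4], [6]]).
Reverse the RSK construction: for i from n down to 1, find the cell of Q containing i, remove the entry at that cell from P, and reverse-bump it up through P; the value ejected from row 1 is w(i).

Step i=8: Q has 8 at row 1, column 4; remove that cell from P, ejecting 8. So w(8) = 8. P is now [[1, 2, 5], [3, 6], [4], [7]].
Step i=7: Q has 7 at row 1, column 3; remove that cell from P, ejecting 5. So w(7) = 5. P is now [[1, 2], [3, 6], [4], [7]].
Step i=6: Q has 6 at row 4, column 1; remove 7 from row 4 of P and reverse-bump: 7 enters row 3 and ejects 4; 4 enters row 2 and ejects 3; 3 enters row 1 and ejects 2. So w(6) = 2. P is now [[1, 3], [4, 6], [7]].
Step i=5: Q has 5 at row 2, column 2; remove 6 from row 2 of P and reverse-bump: 6 enters row 1 and ejects 3. So w(5) = 3. P is now [[1, 6], [4], [7]].
Step i=4: Q has 4 at row 3, column 1; remove 7 from row 3 of P and reverse-bump: 7 enters row 2 and ejects 4; 4 enters row 1 and ejects 1. So w(4) = 1. P is now [[4, 6], [7]].
Step i=3: Q has 3 at row 1, column 2; remove that cell from P, ejecting 6. So w(3) = 6. P is now [[4], [7]].
Step i=2: Q has 2 at row 2, column 1; remove 7 from row 2 of P and reverse-bump: 7 enters row 1 and ejects 4. So w(2) = 4. P is now [[7]].
Step i=1: Q has 1 at row 1, column 1; remove that cell from P, ejecting 7. So w(1) = 7. P is now [].

So w = 7 4 6 1 3 2 5 8.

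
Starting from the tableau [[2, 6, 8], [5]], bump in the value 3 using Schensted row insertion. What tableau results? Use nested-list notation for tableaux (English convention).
In row 1, 3 replaces 6 (the leftmost entry greater than 3); 6 is bumped to row 2. 6 is appended to row 2. The new tableau is [[2, 3, 8], [5, 6]].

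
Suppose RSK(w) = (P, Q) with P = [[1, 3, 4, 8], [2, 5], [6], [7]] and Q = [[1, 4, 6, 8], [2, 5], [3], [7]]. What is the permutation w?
Reverse the RSK construction: for i from n down to 1, find the cell of Q containing i, remove the entry at that cell from P, and reverse-bump it up through P; the value ejected from row 1 is w(i).

Step i=8: Q has 8 at row 1, column 4; remove that cell from P, ejecting 8. So w(8) = 8. P is now [[1, 3, 4], [2, 5], [6], [7]].
Step i=7: Q has 7 at row 4, column 1; remove 7 from row 4 of P and reverse-bump: 7 enters row 3 and ejects 6; 6 enters row 2 and ejects 5; 5 enters row 1 and ejects 4. So w(7) = 4. P is now [[1, 3, 5], [2, 6], [7]].
Step i=6: Q has 6 at row 1, column 3; remove that cell from P, ejecting 5. So w(6) = 5. P is now [[1, 3], [2, 6], [7]].
Step i=5: Q has 5 at row 2, column 2; remove 6 from row 2 of P and reverse-bump: 6 enters row 1 and ejects 3. So w(5) = 3. P is now [[1, 6], [2], [7]].
Step i=4: Q has 4 at row 1, column 2; remove that cell from P, ejecting 6. So w(4) = 6. P is now [[1], [2], [7]].
Step i=3: Q has 3 at row 3, column 1; remove 7 from row 3 of P and reverse-bump: 7 enters row 2 and ejects 2; 2 enters row 1 and ejects 1. So w(3) = 1. P is now [[2], [7]].
Step i=2: Q has 2 at row 2, column 1; remove 7 from row 2 of P and reverse-bump: 7 enters row 1 and ejects 2. So w(2) = 2. P is now [[7]].
Step i=1: Q has 1 at row 1, column 1; remove that cell from P, ejecting 7. So w(1) = 7. P is now [].

So w = 7 2 1 6 3 5 4 8.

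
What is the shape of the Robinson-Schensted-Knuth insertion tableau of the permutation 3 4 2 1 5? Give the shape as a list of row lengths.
[3, 1, 1]

RSK row insertion gives P = [[1, 4, 5], [2], [3]], which has shape [3, 1, 1].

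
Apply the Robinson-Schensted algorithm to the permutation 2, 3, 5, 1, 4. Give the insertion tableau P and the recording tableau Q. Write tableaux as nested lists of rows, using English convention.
P = [[1, 3, 4], [2, 5]], Q = [[1, 2, 3], [4, 5]]

Insert each entry of the permutation into P by Schensted row insertion, recording in Q the position of each new cell.

Insert 2: appended to row 1. P = [[2]].
Insert 3: appended to row 1. P = [[2, 3]].
Insert 5: appended to row 1. P = [[2, 3, 5]].
Insert 1: 1 bumps 2 from row 1; 2 starts row 2. P = [[1, 3, 5], [2]].
Insert 4: 4 bumps 5 from row 1; 5 appends to row 2. P = [[1, 3, 4], [2, 5]].

So P = [[1, 3, 4], [2, 5]], Q = [[1, 2, 3], [4, 5]].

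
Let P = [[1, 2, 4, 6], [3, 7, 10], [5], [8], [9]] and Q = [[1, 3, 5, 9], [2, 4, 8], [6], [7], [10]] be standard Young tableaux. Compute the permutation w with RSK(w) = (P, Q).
5 1 9 8 10 7 3 4 6 2

Reverse the RSK construction: for i from n down to 1, find the cell of Q containing i, remove the entry at that cell from P, and reverse-bump it up through P; the value ejected from row 1 is w(i).

Step i=10: Q has 10 at row 5, column 1; remove 9 from row 5 of P and reverse-bump: 9 enters row 4 and ejects 8; 8 enters row 3 and ejects 5; 5 enters row 2 and ejects 3; 3 enters row 1 and ejects 2. So w(10) = 2. P is now [[1, 3, 4, 6], [5, 7, 10], [8], [9]].
Step i=9: Q has 9 at row 1, column 4; remove that cell from P, ejecting 6. So w(9) = 6. P is now [[1, 3, 4], [5, 7, 10], [8], [9]].
Step i=8: Q has 8 at row 2, column 3; remove 10 from row 2 of P and reverse-bump: 10 enters row 1 and ejects 4. So w(8) = 4. P is now [[1, 3, 10], [5, 7], [8], [9]].
Step i=7: Q has 7 at row 4, column 1; remove 9 from row 4 of P and reverse-bump: 9 enters row 3 and ejects 8; 8 enters row 2 and ejects 7; 7 enters row 1 and ejects 3. So w(7) = 3. P is now [[1, 7, 10], [5, 8], [9]].
Step i=6: Q has 6 at row 3, column 1; remove 9 from row 3 of P and reverse-bump: 9 enters row 2 and ejects 8; 8 enters row 1 and ejects 7. So w(6) = 7. P is now [[1, 8, 10], [5, 9]].
Step i=5: Q has 5 at row 1, column 3; remove that cell from P, ejecting 10. So w(5) = 10. P is now [[1, 8], [5, 9]].
Step i=4: Q has 4 at row 2, column 2; remove 9 from row 2 of P and reverse-bump: 9 enters row 1 and ejects 8. So w(4) = 8. P is now [[1, 9], [5]].
Step i=3: Q has 3 at row 1, column 2; remove that cell from P, ejecting 9. So w(3) = 9. P is now [[1], [5]].
Step i=2: Q has 2 at row 2, column 1; remove 5 from row 2 of P and reverse-bump: 5 enters row 1 and ejects 1. So w(2) = 1. P is now [[5]].
Step i=1: Q has 1 at row 1, column 1; remove that cell from P, ejecting 5. So w(1) = 5. P is now [].

So w = 5 1 9 8 10 7 3 4 6 2.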